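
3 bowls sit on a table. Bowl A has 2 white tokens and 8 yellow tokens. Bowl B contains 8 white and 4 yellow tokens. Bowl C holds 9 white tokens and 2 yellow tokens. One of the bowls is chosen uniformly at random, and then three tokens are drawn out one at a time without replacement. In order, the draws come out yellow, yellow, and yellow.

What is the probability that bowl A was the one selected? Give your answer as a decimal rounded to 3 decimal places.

0.963

Under each hypothesis, the probability of the observed sequence is: P(data | bowl A) = (8/10)(7/9)(6/8) = 7/15; P(data | bowl B) = (4/12)(3/11)(2/10) = 1/55; P(data | bowl C) = (2/11)(1/10)(0/9) = 0.
Multiplying each by its prior: 1/3 · 7/15 = 7/45, 1/3 · 1/55 = 1/165, 1/3 · 0 = 0; these sum to 16/99.
Therefore the posterior P(bowl A | data) = (7/45) / (16/99) = 77/80.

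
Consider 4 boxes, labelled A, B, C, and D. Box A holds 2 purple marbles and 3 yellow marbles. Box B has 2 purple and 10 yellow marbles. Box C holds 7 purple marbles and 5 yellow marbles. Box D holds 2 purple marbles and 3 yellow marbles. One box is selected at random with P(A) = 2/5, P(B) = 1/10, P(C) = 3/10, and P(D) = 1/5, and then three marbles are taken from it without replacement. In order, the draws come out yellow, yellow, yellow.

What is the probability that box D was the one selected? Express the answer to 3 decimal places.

0.156

For each hypothesis, P(data | H) works out to: P(data | box A) = (3/5)(2/4)(1/3) = 0.1; P(data | box B) = (10/12)(9/11)(8/10) = 0.54545; P(data | box C) = (5/12)(4/11)(3/10) = 0.045455; P(data | box D) = (3/5)(2/4)(1/3) = 0.1.
The prior-weighted likelihoods are 2/5 · 0.1 = 0.04, 1/10 · 0.54545 = 0.054545, 3/10 · 0.045455 = 0.013636, 1/5 · 0.1 = 0.02; these sum to 0.12818.
By Bayes' rule, P(box D | data) = (0.02) / (0.12818) = 0.15603.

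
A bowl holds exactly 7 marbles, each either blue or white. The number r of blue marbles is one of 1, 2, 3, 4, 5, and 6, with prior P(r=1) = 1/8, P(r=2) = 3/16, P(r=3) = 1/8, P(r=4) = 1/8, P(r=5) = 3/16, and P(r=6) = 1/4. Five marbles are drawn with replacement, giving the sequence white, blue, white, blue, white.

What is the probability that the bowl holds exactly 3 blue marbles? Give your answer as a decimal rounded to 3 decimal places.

0.246

The likelihood of the observed sequence under each hypothesis: P(data | r = 1) = (6/7)(1/7)(6/7)(1/7)(6/7) = 0.012852; P(data | r = 2) = (5/7)(2/7)(5/7)(2/7)(5/7) = 0.02975; P(data | r = 3) = (4/7)(3/7)(4/7)(3/7)(4/7) = 0.034271; P(data | r = 4) = (3/7)(4/7)(3/7)(4/7)(3/7) = 0.025704; P(data | r = 5) = (2/7)(5/7)(2/7)(5/7)(2/7) = 0.0119; P(data | r = 6) = (1/7)(6/7)(1/7)(6/7)(1/7) = 0.002142.
Weighting by the prior gives 1/8 · 0.012852 = 0.0016065, 3/16 · 0.02975 = 0.005578, 1/8 · 0.034271 = 0.0042839, 1/8 · 0.025704 = 0.0032129, 3/16 · 0.0119 = 0.0022312, 1/4 · 0.002142 = 0.00053549; these sum to 0.017448.
So P(r = 3 | data) = (0.0042839) / (0.017448) = 0.24552.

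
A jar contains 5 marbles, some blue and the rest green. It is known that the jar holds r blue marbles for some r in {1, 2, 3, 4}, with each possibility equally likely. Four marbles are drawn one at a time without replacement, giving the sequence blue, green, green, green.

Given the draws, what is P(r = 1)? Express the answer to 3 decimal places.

The likelihood of the observed sequence under each hypothesis: P(data | r = 1) = (1/5)(4/4)(3/3)(2/2) = 1/5; P(data | r = 2) = (2/5)(3/4)(2/3)(1/2) = 1/10; P(data | r = 3) = (3/5)(2/4)(1/3)(0/2) = 0; P(data | r = 4) = (4/5)(1/4)(0/3) = 0.
Multiplying each by its prior: 1/4 · 1/5 = 1/20, 1/4 · 1/10 = 1/40, 1/4 · 0 = 0, 1/4 · 0 = 0; with total 3/40.
By Bayes' rule, P(r = 1 | data) = (1/20) / (3/40) = 2/3.

0.667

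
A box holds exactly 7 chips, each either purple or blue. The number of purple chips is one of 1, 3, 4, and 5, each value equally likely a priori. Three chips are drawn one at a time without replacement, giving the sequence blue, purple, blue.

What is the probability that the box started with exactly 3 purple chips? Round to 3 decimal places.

The likelihood of the observed sequence under each hypothesis: P(data | r = 1) = (6/7)(1/6)(5/5) = 1/7; P(data | r = 3) = (4/7)(3/6)(3/5) = 6/35; P(data | r = 4) = (3/7)(4/6)(2/5) = 4/35; P(data | r = 5) = (2/7)(5/6)(1/5) = 1/21.
Multiplying each by its prior: 1/4 · 1/7 = 1/28, 1/4 · 6/35 = 3/70, 1/4 · 4/35 = 1/35, 1/4 · 1/21 = 1/84; with total 5/42.
Hence P(r = 3 | data) = (3/70) / (5/42) = 9/25.

0.360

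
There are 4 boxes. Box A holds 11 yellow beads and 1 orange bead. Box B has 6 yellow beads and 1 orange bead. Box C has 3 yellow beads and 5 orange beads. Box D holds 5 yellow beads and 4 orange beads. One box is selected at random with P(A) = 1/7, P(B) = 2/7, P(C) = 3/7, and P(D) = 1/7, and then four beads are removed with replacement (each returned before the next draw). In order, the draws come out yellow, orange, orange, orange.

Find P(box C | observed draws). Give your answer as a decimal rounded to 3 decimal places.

0.835

For each hypothesis, P(data | H) works out to: P(data | box A) = (11/12)(1/12)(1/12)(1/12) = 0.00053048; P(data | box B) = (6/7)(1/7)(1/7)(1/7) = 0.002499; P(data | box C) = (3/8)(5/8)(5/8)(5/8) = 0.091553; P(data | box D) = (5/9)(4/9)(4/9)(4/9) = 0.048773.
The prior-weighted likelihoods are 1/7 · 0.00053048 = 7.5783e-05, 2/7 · 0.002499 = 0.00071399, 3/7 · 0.091553 = 0.039237, 1/7 · 0.048773 = 0.0069676; with total 0.046994.
By Bayes' rule, P(box C | data) = (0.039237) / (0.046994) = 0.83493.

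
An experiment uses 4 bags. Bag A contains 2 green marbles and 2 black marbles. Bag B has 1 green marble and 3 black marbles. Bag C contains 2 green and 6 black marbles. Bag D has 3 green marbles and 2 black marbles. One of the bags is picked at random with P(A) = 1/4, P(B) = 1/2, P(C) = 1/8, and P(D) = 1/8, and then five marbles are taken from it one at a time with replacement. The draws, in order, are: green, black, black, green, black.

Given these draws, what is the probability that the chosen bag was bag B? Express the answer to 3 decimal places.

0.485

Under each hypothesis, the probability of the observed sequence is: P(data | bag A) = (2/4)(2/4)(2/4)(2/4)(2/4) = 0.03125; P(data | bag B) = (1/4)(3/4)(3/4)(1/4)(3/4) = 0.026367; P(data | bag C) = (2/8)(6/8)(6/8)(2/8)(6/8) = 0.026367; P(data | bag D) = (3/5)(2/5)(2/5)(3/5)(2/5) = 0.02304.
Weighting by the prior gives 1/4 · 0.03125 = 0.0078125, 1/2 · 0.026367 = 0.013184, 1/8 · 0.026367 = 0.0032959, 1/8 · 0.02304 = 0.00288; with total 0.027172.
Therefore the posterior P(bag B | data) = (0.013184) / (0.027172) = 0.48519.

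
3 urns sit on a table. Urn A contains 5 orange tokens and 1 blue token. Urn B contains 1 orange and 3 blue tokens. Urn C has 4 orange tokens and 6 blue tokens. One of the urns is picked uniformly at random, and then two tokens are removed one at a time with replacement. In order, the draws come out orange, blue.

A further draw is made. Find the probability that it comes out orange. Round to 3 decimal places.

0.457

The likelihood of the observed sequence under each hypothesis: P(data | urn A) = (5/6)(1/6) = 0.13889; P(data | urn B) = (1/4)(3/4) = 0.1875; P(data | urn C) = (4/10)(6/10) = 0.24.
Multiplying each by its prior: 1/3 · 0.13889 = 0.046296, 1/3 · 0.1875 = 0.0625, 1/3 · 0.24 = 0.08; with total 0.1888.
The posterior is then P(urn A | data) = 0.24522, P(urn B | data) = 0.33104, P(urn C | data) = 0.42374.
So P(orange next | data) = Σ P(orange next | H) P(H | data) = (5/6)(0.24522) + (1/4)(0.33104) + (2/5)(0.42374) = 0.4566.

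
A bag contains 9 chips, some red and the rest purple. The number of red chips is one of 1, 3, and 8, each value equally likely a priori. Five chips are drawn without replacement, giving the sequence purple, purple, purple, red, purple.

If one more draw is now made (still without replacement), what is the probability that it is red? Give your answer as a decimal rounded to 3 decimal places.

Compute the likelihood of the observed sequence for each case: P(data | r = 1) = (8/9)(7/8)(6/7)(1/6)(5/5) = 1/9; P(data | r = 3) = (6/9)(5/8)(4/7)(3/6)(3/5) = 1/14; P(data | r = 8) = (1/9)(0/8) = 0.
Multiplying each by its prior: 1/3 · 1/9 = 1/27, 1/3 · 1/14 = 1/42, 1/3 · 0 = 0; with total 23/378.
Dividing through by the total gives posterior P(r = 1 | data) = 14/23, P(r = 3 | data) = 9/23, P(r = 8 | data) = 0.
Averaging over the posterior, P(red next | data) = (0)(14/23) + (1/2)(9/23) = 9/46.

0.196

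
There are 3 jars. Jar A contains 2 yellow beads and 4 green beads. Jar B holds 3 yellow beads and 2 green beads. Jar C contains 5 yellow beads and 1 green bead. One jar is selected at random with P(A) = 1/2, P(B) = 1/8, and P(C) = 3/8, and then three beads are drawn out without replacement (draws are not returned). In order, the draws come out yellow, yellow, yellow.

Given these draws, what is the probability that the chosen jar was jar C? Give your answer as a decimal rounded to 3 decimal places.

Under each hypothesis, the probability of the observed sequence is: P(data | jar A) = (2/6)(1/5)(0/4) = 0; P(data | jar B) = (3/5)(2/4)(1/3) = 1/10; P(data | jar C) = (5/6)(4/5)(3/4) = 1/2.
Weighting by the prior gives 1/2 · 0 = 0, 1/8 · 1/10 = 1/80, 3/8 · 1/2 = 3/16; summing to 1/5.
So P(jar C | data) = (3/16) / (1/5) = 15/16.

0.938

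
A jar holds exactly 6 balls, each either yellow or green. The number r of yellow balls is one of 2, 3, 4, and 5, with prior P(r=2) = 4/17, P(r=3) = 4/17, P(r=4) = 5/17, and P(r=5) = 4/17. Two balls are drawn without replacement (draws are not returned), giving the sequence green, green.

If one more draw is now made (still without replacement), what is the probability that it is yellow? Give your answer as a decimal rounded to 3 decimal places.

0.634

Compute the likelihood of the observed sequence for each case: P(data | r = 2) = (4/6)(3/5) = 2/5; P(data | r = 3) = (3/6)(2/5) = 1/5; P(data | r = 4) = (2/6)(1/5) = 1/15; P(data | r = 5) = (1/6)(0/5) = 0.
Weighting by the prior gives 4/17 · 2/5 = 8/85, 4/17 · 1/5 = 4/85, 5/17 · 1/15 = 1/51, 4/17 · 0 = 0; these sum to 41/255.
The posterior is then P(r = 2 | data) = 24/41, P(r = 3 | data) = 12/41, P(r = 4 | data) = 5/41, P(r = 5 | data) = 0.
Averaging over the posterior, P(yellow next | data) = (1/2)(24/41) + (3/4)(12/41) + (1)(5/41) = 26/41.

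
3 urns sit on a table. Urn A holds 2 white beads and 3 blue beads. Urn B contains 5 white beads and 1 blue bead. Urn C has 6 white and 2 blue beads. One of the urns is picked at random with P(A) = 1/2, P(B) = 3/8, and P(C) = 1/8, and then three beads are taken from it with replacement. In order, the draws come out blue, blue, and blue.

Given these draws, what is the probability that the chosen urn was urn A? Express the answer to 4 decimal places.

0.9670

Compute the likelihood of the observed sequence for each case: P(data | urn A) = (3/5)(3/5)(3/5) = 0.216; P(data | urn B) = (1/6)(1/6)(1/6) = 0.0046296; P(data | urn C) = (2/8)(2/8)(2/8) = 0.015625.
The prior-weighted likelihoods are 1/2 · 0.216 = 0.108, 3/8 · 0.0046296 = 0.0017361, 1/8 · 0.015625 = 0.0019531; summing to 0.11169.
Therefore the posterior P(urn A | data) = (0.108) / (0.11169) = 0.96697.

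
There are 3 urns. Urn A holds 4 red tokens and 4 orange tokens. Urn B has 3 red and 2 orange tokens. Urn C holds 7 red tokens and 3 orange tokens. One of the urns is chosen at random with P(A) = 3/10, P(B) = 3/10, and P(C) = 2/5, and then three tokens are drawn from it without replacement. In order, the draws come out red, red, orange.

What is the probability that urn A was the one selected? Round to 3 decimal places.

Under each hypothesis, the probability of the observed sequence is: P(data | urn A) = (4/8)(3/7)(4/6) = 1/7; P(data | urn B) = (3/5)(2/4)(2/3) = 1/5; P(data | urn C) = (7/10)(6/9)(3/8) = 7/40.
Weighting by the prior gives 3/10 · 1/7 = 3/70, 3/10 · 1/5 = 3/50, 2/5 · 7/40 = 7/100; with total 121/700.
By Bayes' rule, P(urn A | data) = (3/70) / (121/700) = 30/121.

0.248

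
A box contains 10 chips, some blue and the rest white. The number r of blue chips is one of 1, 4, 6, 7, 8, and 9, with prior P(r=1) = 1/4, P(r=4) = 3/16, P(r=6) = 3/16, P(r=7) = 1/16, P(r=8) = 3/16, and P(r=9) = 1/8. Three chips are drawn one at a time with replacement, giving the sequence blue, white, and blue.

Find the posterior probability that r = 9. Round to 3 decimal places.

0.112

For each hypothesis, P(data | H) works out to: P(data | r = 1) = (1/10)(9/10)(1/10) = 0.009; P(data | r = 4) = (4/10)(6/10)(4/10) = 0.096; P(data | r = 6) = (6/10)(4/10)(6/10) = 0.144; P(data | r = 7) = (7/10)(3/10)(7/10) = 0.147; P(data | r = 8) = (8/10)(2/10)(8/10) = 0.128; P(data | r = 9) = (9/10)(1/10)(9/10) = 0.081.
Multiplying each by its prior: 1/4 · 0.009 = 0.00225, 3/16 · 0.096 = 0.018, 3/16 · 0.144 = 0.027, 1/16 · 0.147 = 0.0091875, 3/16 · 0.128 = 0.024, 1/8 · 0.081 = 0.010125; these sum to 0.090563.
By Bayes' rule, P(r = 9 | data) = (0.010125) / (0.090563) = 0.1118.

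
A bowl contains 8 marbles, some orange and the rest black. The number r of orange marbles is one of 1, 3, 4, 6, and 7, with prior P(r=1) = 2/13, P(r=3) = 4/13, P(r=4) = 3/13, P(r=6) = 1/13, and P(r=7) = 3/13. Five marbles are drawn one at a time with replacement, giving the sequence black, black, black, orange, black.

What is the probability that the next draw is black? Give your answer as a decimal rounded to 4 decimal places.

Under each hypothesis, the probability of the observed sequence is: P(data | r = 1) = (7/8)(7/8)(7/8)(1/8)(7/8) = 0.073273; P(data | r = 3) = (5/8)(5/8)(5/8)(3/8)(5/8) = 0.05722; P(data | r = 4) = (4/8)(4/8)(4/8)(4/8)(4/8) = 0.03125; P(data | r = 6) = (2/8)(2/8)(2/8)(6/8)(2/8) = 0.0029297; P(data | r = 7) = (1/8)(1/8)(1/8)(7/8)(1/8) = 0.00021362.
Multiplying each by its prior: 2/13 · 0.073273 = 0.011273, 4/13 · 0.05722 = 0.017606, 3/13 · 0.03125 = 0.0072115, 1/13 · 0.0029297 = 0.00022536, 3/13 · 0.00021362 = 4.9298e-05; with total 0.036365.
Normalising, the posterior is P(r = 1 | data) = 0.30999, P(r = 3 | data) = 0.48415, P(r = 4 | data) = 0.19831, P(r = 6 | data) = 0.0061971, P(r = 7 | data) = 0.0013556.
So P(black next | data) = Σ P(black next | H) P(H | data) = (7/8)(0.30999) + (5/8)(0.48415) + (1/2)(0.19831) + (1/4)(0.0061971) + (1/8)(0.0013556) = 0.67471.

0.6747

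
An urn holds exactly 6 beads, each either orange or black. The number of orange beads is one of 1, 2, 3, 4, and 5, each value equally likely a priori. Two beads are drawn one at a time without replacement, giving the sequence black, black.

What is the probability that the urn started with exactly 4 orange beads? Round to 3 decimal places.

0.050

Under each hypothesis, the probability of the observed sequence is: P(data | r = 1) = (5/6)(4/5) = 2/3; P(data | r = 2) = (4/6)(3/5) = 2/5; P(data | r = 3) = (3/6)(2/5) = 1/5; P(data | r = 4) = (2/6)(1/5) = 1/15; P(data | r = 5) = (1/6)(0/5) = 0.
The prior-weighted likelihoods are 1/5 · 2/3 = 2/15, 1/5 · 2/5 = 2/25, 1/5 · 1/5 = 1/25, 1/5 · 1/15 = 1/75, 1/5 · 0 = 0; summing to 4/15.
By Bayes' rule, P(r = 4 | data) = (1/75) / (4/15) = 1/20.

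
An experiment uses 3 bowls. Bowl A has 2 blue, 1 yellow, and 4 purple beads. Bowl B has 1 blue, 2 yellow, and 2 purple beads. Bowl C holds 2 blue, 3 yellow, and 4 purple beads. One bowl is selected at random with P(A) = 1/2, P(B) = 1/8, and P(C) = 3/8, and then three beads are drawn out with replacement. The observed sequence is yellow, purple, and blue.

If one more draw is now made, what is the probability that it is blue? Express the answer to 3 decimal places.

Compute the likelihood of the observed sequence for each case: P(data | bowl A) = (1/7)(4/7)(2/7) = 0.023324; P(data | bowl B) = (2/5)(2/5)(1/5) = 0.032; P(data | bowl C) = (3/9)(4/9)(2/9) = 0.032922.
The prior-weighted likelihoods are 1/2 · 0.023324 = 0.011662, 1/8 · 0.032 = 0.004, 3/8 · 0.032922 = 0.012346; these sum to 0.028007.
The posterior is then P(bowl A | data) = 0.41638, P(bowl B | data) = 0.14282, P(bowl C | data) = 0.4408.
The predictive probability is P(blue next | data) = (2/7)(0.41638) + (1/5)(0.14282) + (2/9)(0.4408) = 0.24549.

0.245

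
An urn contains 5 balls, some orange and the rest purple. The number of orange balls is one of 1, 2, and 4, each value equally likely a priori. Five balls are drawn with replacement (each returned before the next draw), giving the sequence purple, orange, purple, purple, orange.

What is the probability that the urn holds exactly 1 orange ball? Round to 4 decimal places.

0.3404

Under each hypothesis, the probability of the observed sequence is: P(data | r = 1) = (4/5)(1/5)(4/5)(4/5)(1/5) = 0.02048; P(data | r = 2) = (3/5)(2/5)(3/5)(3/5)(2/5) = 0.03456; P(data | r = 4) = (1/5)(4/5)(1/5)(1/5)(4/5) = 0.00512.
The prior-weighted likelihoods are 1/3 · 0.02048 = 0.0068267, 1/3 · 0.03456 = 0.01152, 1/3 · 0.00512 = 0.0017067; with total 0.020053.
By Bayes' rule, P(r = 1 | data) = (0.0068267) / (0.020053) = 0.34043.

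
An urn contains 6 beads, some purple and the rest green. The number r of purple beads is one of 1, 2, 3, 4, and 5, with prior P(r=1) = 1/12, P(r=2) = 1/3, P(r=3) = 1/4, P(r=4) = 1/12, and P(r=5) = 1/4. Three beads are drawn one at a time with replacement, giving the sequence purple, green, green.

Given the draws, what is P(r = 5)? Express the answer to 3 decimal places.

0.057

Under each hypothesis, the probability of the observed sequence is: P(data | r = 1) = (1/6)(5/6)(5/6) = 0.11574; P(data | r = 2) = (2/6)(4/6)(4/6) = 0.14815; P(data | r = 3) = (3/6)(3/6)(3/6) = 0.125; P(data | r = 4) = (4/6)(2/6)(2/6) = 0.074074; P(data | r = 5) = (5/6)(1/6)(1/6) = 0.023148.
Weighting by the prior gives 1/12 · 0.11574 = 0.0096451, 1/3 · 0.14815 = 0.049383, 1/4 · 0.125 = 0.03125, 1/12 · 0.074074 = 0.0061728, 1/4 · 0.023148 = 0.005787; summing to 0.10224.
So P(r = 5 | data) = (0.005787) / (0.10224) = 0.056604.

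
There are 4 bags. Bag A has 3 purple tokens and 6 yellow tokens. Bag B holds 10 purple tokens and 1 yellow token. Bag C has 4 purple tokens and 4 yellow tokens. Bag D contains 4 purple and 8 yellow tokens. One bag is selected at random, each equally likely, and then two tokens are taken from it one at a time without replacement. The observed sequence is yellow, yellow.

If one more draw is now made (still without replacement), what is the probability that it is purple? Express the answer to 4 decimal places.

Under each hypothesis, the probability of the observed sequence is: P(data | bag A) = (6/9)(5/8) = 0.41667; P(data | bag B) = (1/11)(0/10) = 0; P(data | bag C) = (4/8)(3/7) = 0.21429; P(data | bag D) = (8/12)(7/11) = 0.42424.
Multiplying each by its prior: 1/4 · 0.41667 = 0.10417, 1/4 · 0 = 0, 1/4 · 0.21429 = 0.053571, 1/4 · 0.42424 = 0.10606; with total 0.2638.
The posterior is then P(bag A | data) = 0.39487, P(bag B | data) = 0, P(bag C | data) = 0.20308, P(bag D | data) = 0.40205.
So P(purple next | data) = Σ P(purple next | H) P(H | data) = (3/7)(0.39487) + (2/3)(0.20308) + (2/5)(0.40205) = 0.46544.

0.4654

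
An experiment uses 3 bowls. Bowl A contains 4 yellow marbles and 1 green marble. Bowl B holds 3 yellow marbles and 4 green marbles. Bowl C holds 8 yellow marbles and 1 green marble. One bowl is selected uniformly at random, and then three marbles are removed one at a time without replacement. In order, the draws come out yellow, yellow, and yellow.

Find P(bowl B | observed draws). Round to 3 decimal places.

0.026

For each hypothesis, P(data | H) works out to: P(data | bowl A) = (4/5)(3/4)(2/3) = 2/5; P(data | bowl B) = (3/7)(2/6)(1/5) = 1/35; P(data | bowl C) = (8/9)(7/8)(6/7) = 2/3.
Multiplying each by its prior: 1/3 · 2/5 = 2/15, 1/3 · 1/35 = 1/105, 1/3 · 2/3 = 2/9; these sum to 23/63.
Therefore the posterior P(bowl B | data) = (1/105) / (23/63) = 3/115.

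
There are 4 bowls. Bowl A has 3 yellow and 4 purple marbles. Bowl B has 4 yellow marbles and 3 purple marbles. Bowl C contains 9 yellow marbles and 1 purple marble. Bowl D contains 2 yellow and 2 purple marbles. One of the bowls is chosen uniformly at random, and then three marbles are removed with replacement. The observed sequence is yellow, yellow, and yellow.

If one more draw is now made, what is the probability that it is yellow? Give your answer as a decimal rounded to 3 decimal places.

Under each hypothesis, the probability of the observed sequence is: P(data | bowl A) = (3/7)(3/7)(3/7) = 0.078717; P(data | bowl B) = (4/7)(4/7)(4/7) = 0.18659; P(data | bowl C) = (9/10)(9/10)(9/10) = 0.729; P(data | bowl D) = (2/4)(2/4)(2/4) = 0.125.
The prior-weighted likelihoods are 1/4 · 0.078717 = 0.019679, 1/4 · 0.18659 = 0.046647, 1/4 · 0.729 = 0.18225, 1/4 · 0.125 = 0.03125; these sum to 0.27983.
The posterior is then P(bowl A | data) = 0.070327, P(bowl B | data) = 0.1667, P(bowl C | data) = 0.6513, P(bowl D | data) = 0.11168.
Averaging over the posterior, P(yellow next | data) = (3/7)(0.070327) + (4/7)(0.1667) + (9/10)(0.6513) + (1/2)(0.11168) = 0.7674.

0.767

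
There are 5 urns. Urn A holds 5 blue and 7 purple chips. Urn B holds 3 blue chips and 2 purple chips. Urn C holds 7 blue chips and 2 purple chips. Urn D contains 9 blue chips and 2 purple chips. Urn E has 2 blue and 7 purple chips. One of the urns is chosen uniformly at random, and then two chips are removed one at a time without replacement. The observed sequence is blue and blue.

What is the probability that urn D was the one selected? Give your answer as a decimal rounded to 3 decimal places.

Under each hypothesis, the probability of the observed sequence is: P(data | urn A) = (5/12)(4/11) = 5/33; P(data | urn B) = (3/5)(2/4) = 3/10; P(data | urn C) = (7/9)(6/8) = 7/12; P(data | urn D) = (9/11)(8/10) = 36/55; P(data | urn E) = (2/9)(1/8) = 1/36.
Multiplying each by its prior: 1/5 · 5/33 = 1/33, 1/5 · 3/10 = 3/50, 1/5 · 7/12 = 7/60, 1/5 · 36/55 = 36/275, 1/5 · 1/36 = 1/180; summing to 34/99.
By Bayes' rule, P(urn D | data) = (36/275) / (34/99) = 162/425.

0.381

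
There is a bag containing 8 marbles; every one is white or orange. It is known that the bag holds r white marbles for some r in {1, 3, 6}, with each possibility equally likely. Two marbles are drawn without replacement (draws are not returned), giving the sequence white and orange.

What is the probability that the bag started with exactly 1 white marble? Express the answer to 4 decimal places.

The likelihood of the observed sequence under each hypothesis: P(data | r = 1) = (1/8)(7/7) = 1/8; P(data | r = 3) = (3/8)(5/7) = 15/56; P(data | r = 6) = (6/8)(2/7) = 3/14.
Multiplying each by its prior: 1/3 · 1/8 = 1/24, 1/3 · 15/56 = 5/56, 1/3 · 3/14 = 1/14; summing to 17/84.
So P(r = 1 | data) = (1/24) / (17/84) = 7/34.

0.2059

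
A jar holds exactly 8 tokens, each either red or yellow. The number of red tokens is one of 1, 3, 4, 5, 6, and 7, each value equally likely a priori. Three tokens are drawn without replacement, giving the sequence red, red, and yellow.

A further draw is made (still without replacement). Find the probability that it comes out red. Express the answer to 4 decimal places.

0.6300

The likelihood of the observed sequence under each hypothesis: P(data | r = 1) = (1/8)(0/7) = 0; P(data | r = 3) = (3/8)(2/7)(5/6) = 5/56; P(data | r = 4) = (4/8)(3/7)(4/6) = 1/7; P(data | r = 5) = (5/8)(4/7)(3/6) = 5/28; P(data | r = 6) = (6/8)(5/7)(2/6) = 5/28; P(data | r = 7) = (7/8)(6/7)(1/6) = 1/8.
Weighting by the prior gives 1/6 · 0 = 0, 1/6 · 5/56 = 5/336, 1/6 · 1/7 = 1/42, 1/6 · 5/28 = 5/168, 1/6 · 5/28 = 5/168, 1/6 · 1/8 = 1/48; summing to 5/42.
The posterior is then P(r = 1 | data) = 0, P(r = 3 | data) = 1/8, P(r = 4 | data) = 1/5, P(r = 5 | data) = 1/4, P(r = 6 | data) = 1/4, P(r = 7 | data) = 7/40.
So P(red next | data) = Σ P(red next | H) P(H | data) = (1/5)(1/8) + (2/5)(1/5) + (3/5)(1/4) + (4/5)(1/4) + (1)(7/40) = 63/100.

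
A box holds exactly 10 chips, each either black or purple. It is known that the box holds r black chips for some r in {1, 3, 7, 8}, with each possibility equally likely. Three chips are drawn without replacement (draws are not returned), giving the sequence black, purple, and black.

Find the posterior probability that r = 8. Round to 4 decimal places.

Under each hypothesis, the probability of the observed sequence is: P(data | r = 1) = (1/10)(9/9)(0/8) = 0; P(data | r = 3) = (3/10)(7/9)(2/8) = 7/120; P(data | r = 7) = (7/10)(3/9)(6/8) = 7/40; P(data | r = 8) = (8/10)(2/9)(7/8) = 7/45.
Multiplying each by its prior: 1/4 · 0 = 0, 1/4 · 7/120 = 7/480, 1/4 · 7/40 = 7/160, 1/4 · 7/45 = 7/180; summing to 7/72.
So P(r = 8 | data) = (7/180) / (7/72) = 2/5.

0.4000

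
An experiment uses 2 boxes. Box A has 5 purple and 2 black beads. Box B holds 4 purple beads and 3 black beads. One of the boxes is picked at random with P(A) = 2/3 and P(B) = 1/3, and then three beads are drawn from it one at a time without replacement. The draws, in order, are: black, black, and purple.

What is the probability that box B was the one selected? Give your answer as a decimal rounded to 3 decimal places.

0.545

Compute the likelihood of the observed sequence for each case: P(data | box A) = (2/7)(1/6)(5/5) = 1/21; P(data | box B) = (3/7)(2/6)(4/5) = 4/35.
Multiplying each by its prior: 2/3 · 1/21 = 2/63, 1/3 · 4/35 = 4/105; these sum to 22/315.
By Bayes' rule, P(box B | data) = (4/105) / (22/315) = 6/11.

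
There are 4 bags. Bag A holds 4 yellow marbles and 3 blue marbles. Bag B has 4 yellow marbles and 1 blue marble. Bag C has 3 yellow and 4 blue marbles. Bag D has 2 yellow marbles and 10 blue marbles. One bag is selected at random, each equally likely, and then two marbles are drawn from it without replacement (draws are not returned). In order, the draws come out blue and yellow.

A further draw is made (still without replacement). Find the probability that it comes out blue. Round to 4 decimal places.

Under each hypothesis, the probability of the observed sequence is: P(data | bag A) = (3/7)(4/6) = 0.28571; P(data | bag B) = (1/5)(4/4) = 0.2; P(data | bag C) = (4/7)(3/6) = 0.28571; P(data | bag D) = (10/12)(2/11) = 0.15152.
Weighting by the prior gives 1/4 · 0.28571 = 0.071429, 1/4 · 0.2 = 0.05, 1/4 · 0.28571 = 0.071429, 1/4 · 0.15152 = 0.037879; summing to 0.23074.
The posterior is then P(bag A | data) = 0.30957, P(bag B | data) = 0.2167, P(bag C | data) = 0.30957, P(bag D | data) = 0.16417.
Averaging over the posterior, P(blue next | data) = (2/5)(0.30957) + (0)(0.2167) + (3/5)(0.30957) + (9/10)(0.16417) = 0.45732.

0.4573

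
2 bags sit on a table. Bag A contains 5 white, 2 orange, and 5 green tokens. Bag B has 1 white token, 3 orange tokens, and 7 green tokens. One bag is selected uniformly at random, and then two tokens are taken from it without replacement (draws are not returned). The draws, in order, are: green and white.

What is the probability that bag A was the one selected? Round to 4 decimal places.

0.7485

Compute the likelihood of the observed sequence for each case: P(data | bag A) = (5/12)(5/11) = 0.18939; P(data | bag B) = (7/11)(1/10) = 0.063636.
Weighting by the prior gives 1/2 · 0.18939 = 0.094697, 1/2 · 0.063636 = 0.031818; with total 0.12652.
So P(bag A | data) = (0.094697) / (0.12652) = 0.7485.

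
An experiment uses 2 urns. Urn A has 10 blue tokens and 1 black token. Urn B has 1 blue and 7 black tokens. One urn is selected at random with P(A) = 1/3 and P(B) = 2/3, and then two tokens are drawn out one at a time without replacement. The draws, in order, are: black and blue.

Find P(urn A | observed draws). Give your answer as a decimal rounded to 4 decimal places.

0.2667

The likelihood of the observed sequence under each hypothesis: P(data | urn A) = (1/11)(10/10) = 1/11; P(data | urn B) = (7/8)(1/7) = 1/8.
The prior-weighted likelihoods are 1/3 · 1/11 = 1/33, 2/3 · 1/8 = 1/12; summing to 5/44.
By Bayes' rule, P(urn A | data) = (1/33) / (5/44) = 4/15.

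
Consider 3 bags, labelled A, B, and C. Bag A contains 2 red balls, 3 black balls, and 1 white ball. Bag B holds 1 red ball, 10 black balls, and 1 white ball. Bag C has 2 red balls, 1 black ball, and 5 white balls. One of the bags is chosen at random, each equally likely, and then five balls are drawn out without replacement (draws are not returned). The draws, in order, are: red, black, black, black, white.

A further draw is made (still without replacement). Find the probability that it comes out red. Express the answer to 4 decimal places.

Under each hypothesis, the probability of the observed sequence is: P(data | bag A) = (2/6)(3/5)(2/4)(1/3)(1/2) = 1/60; P(data | bag B) = (1/12)(10/11)(9/10)(8/9)(1/8) = 1/132; P(data | bag C) = (2/8)(1/7)(0/6) = 0.
The prior-weighted likelihoods are 1/3 · 1/60 = 1/180, 1/3 · 1/132 = 1/396, 1/3 · 0 = 0; these sum to 4/495.
The posterior is then P(bag A | data) = 11/16, P(bag B | data) = 5/16, P(bag C | data) = 0.
Averaging over the posterior, P(red next | data) = (1)(11/16) + (0)(5/16) = 11/16.

0.6875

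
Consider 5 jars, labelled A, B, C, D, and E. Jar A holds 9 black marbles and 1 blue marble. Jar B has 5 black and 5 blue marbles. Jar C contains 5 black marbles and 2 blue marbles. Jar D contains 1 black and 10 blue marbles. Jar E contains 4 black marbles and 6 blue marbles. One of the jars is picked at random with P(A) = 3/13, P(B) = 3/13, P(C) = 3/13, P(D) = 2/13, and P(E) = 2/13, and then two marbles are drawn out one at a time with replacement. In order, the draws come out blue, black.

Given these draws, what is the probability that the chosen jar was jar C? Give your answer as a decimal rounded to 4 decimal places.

Under each hypothesis, the probability of the observed sequence is: P(data | jar A) = (1/10)(9/10) = 0.09; P(data | jar B) = (5/10)(5/10) = 0.25; P(data | jar C) = (2/7)(5/7) = 0.20408; P(data | jar D) = (10/11)(1/11) = 0.082645; P(data | jar E) = (6/10)(4/10) = 0.24.
Multiplying each by its prior: 3/13 · 0.09 = 0.020769, 3/13 · 0.25 = 0.057692, 3/13 · 0.20408 = 0.047096, 2/13 · 0.082645 = 0.012715, 2/13 · 0.24 = 0.036923; these sum to 0.17519.
By Bayes' rule, P(jar C | data) = (0.047096) / (0.17519) = 0.26882.

0.2688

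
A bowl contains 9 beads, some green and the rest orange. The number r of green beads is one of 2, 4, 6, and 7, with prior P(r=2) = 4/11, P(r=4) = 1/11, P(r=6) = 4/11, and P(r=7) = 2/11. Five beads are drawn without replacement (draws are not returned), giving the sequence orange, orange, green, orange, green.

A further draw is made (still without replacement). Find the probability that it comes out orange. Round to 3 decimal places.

0.654

Under each hypothesis, the probability of the observed sequence is: P(data | r = 2) = (7/9)(6/8)(2/7)(5/6)(1/5) = 1/36; P(data | r = 4) = (5/9)(4/8)(4/7)(3/6)(3/5) = 1/21; P(data | r = 6) = (3/9)(2/8)(6/7)(1/6)(5/5) = 1/84; P(data | r = 7) = (2/9)(1/8)(7/7)(0/6) = 0.
Weighting by the prior gives 4/11 · 1/36 = 1/99, 1/11 · 1/21 = 1/231, 4/11 · 1/84 = 1/231, 2/11 · 0 = 0; with total 13/693.
The posterior is then P(r = 2 | data) = 7/13, P(r = 4 | data) = 3/13, P(r = 6 | data) = 3/13, P(r = 7 | data) = 0.
The predictive probability is P(orange next | data) = (1)(7/13) + (1/2)(3/13) + (0)(3/13) = 17/26.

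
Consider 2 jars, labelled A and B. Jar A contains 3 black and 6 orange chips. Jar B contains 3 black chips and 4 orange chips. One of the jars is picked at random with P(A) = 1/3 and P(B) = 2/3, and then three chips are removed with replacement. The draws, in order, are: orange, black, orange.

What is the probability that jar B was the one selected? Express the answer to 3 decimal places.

0.654

The likelihood of the observed sequence under each hypothesis: P(data | jar A) = (6/9)(3/9)(6/9) = 0.14815; P(data | jar B) = (4/7)(3/7)(4/7) = 0.13994.
The prior-weighted likelihoods are 1/3 · 0.14815 = 0.049383, 2/3 · 0.13994 = 0.093294; with total 0.14268.
Hence P(jar B | data) = (0.093294) / (0.14268) = 0.65388.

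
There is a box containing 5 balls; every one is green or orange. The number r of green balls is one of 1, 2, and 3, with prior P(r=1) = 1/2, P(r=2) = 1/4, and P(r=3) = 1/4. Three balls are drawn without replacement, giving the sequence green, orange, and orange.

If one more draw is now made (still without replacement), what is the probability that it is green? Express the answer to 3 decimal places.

The likelihood of the observed sequence under each hypothesis: P(data | r = 1) = (1/5)(4/4)(3/3) = 1/5; P(data | r = 2) = (2/5)(3/4)(2/3) = 1/5; P(data | r = 3) = (3/5)(2/4)(1/3) = 1/10.
Weighting by the prior gives 1/2 · 1/5 = 1/10, 1/4 · 1/5 = 1/20, 1/4 · 1/10 = 1/40; with total 7/40.
Dividing through by the total gives posterior P(r = 1 | data) = 4/7, P(r = 2 | data) = 2/7, P(r = 3 | data) = 1/7.
The predictive probability is P(green next | data) = (0)(4/7) + (1/2)(2/7) + (1)(1/7) = 2/7.

0.286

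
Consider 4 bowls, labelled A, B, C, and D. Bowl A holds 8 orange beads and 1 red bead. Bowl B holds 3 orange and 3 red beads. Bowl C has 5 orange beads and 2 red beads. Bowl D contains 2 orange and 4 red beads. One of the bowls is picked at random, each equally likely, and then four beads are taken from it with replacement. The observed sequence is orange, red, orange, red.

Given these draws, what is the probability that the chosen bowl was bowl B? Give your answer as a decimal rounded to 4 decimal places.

0.3828

For each hypothesis, P(data | H) works out to: P(data | bowl A) = (8/9)(1/9)(8/9)(1/9) = 0.0097546; P(data | bowl B) = (3/6)(3/6)(3/6)(3/6) = 0.0625; P(data | bowl C) = (5/7)(2/7)(5/7)(2/7) = 0.041649; P(data | bowl D) = (2/6)(4/6)(2/6)(4/6) = 0.049383.
Multiplying each by its prior: 1/4 · 0.0097546 = 0.0024387, 1/4 · 0.0625 = 0.015625, 1/4 · 0.041649 = 0.010412, 1/4 · 0.049383 = 0.012346; these sum to 0.040822.
So P(bowl B | data) = (0.015625) / (0.040822) = 0.38276.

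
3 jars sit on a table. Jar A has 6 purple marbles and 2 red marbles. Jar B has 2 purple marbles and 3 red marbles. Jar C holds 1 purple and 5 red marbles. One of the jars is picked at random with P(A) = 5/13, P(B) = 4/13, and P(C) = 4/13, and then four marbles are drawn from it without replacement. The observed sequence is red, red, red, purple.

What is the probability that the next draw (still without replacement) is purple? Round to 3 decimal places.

The likelihood of the observed sequence under each hypothesis: P(data | jar A) = (2/8)(1/7)(0/6) = 0; P(data | jar B) = (3/5)(2/4)(1/3)(2/2) = 1/10; P(data | jar C) = (5/6)(4/5)(3/4)(1/3) = 1/6.
Weighting by the prior gives 5/13 · 0 = 0, 4/13 · 1/10 = 2/65, 4/13 · 1/6 = 2/39; summing to 16/195.
The posterior is then P(jar A | data) = 0, P(jar B | data) = 3/8, P(jar C | data) = 5/8.
Averaging over the posterior, P(purple next | data) = (1)(3/8) + (0)(5/8) = 3/8.

0.375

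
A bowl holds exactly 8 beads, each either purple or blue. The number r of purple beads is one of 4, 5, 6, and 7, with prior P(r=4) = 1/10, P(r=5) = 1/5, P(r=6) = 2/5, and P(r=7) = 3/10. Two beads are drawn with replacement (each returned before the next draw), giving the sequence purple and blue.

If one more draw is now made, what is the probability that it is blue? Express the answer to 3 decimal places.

0.295

The likelihood of the observed sequence under each hypothesis: P(data | r = 4) = (4/8)(4/8) = 1/4; P(data | r = 5) = (5/8)(3/8) = 15/64; P(data | r = 6) = (6/8)(2/8) = 3/16; P(data | r = 7) = (7/8)(1/8) = 7/64.
Multiplying each by its prior: 1/10 · 1/4 = 1/40, 1/5 · 15/64 = 3/64, 2/5 · 3/16 = 3/40, 3/10 · 7/64 = 21/640; these sum to 23/128.
The posterior is then P(r = 4 | data) = 16/115, P(r = 5 | data) = 6/23, P(r = 6 | data) = 48/115, P(r = 7 | data) = 21/115.
The predictive probability is P(blue next | data) = (1/2)(16/115) + (3/8)(6/23) + (1/4)(48/115) + (1/8)(21/115) = 271/920.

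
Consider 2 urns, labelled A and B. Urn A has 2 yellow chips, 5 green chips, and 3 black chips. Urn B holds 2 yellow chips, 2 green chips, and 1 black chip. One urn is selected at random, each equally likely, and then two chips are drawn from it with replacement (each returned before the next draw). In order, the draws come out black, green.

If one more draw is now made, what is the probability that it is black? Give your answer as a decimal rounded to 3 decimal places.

0.265

Compute the likelihood of the observed sequence for each case: P(data | urn A) = (3/10)(5/10) = 3/20; P(data | urn B) = (1/5)(2/5) = 2/25.
Multiplying each by its prior: 1/2 · 3/20 = 3/40, 1/2 · 2/25 = 1/25; summing to 23/200.
Dividing through by the total gives posterior P(urn A | data) = 15/23, P(urn B | data) = 8/23.
Averaging over the posterior, P(black next | data) = (3/10)(15/23) + (1/5)(8/23) = 61/230.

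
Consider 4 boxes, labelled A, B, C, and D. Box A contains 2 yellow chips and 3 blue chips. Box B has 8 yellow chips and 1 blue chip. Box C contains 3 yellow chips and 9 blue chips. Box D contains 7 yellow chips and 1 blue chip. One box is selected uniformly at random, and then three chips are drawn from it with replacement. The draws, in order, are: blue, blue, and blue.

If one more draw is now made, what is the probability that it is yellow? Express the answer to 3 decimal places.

Compute the likelihood of the observed sequence for each case: P(data | box A) = (3/5)(3/5)(3/5) = 0.216; P(data | box B) = (1/9)(1/9)(1/9) = 0.0013717; P(data | box C) = (9/12)(9/12)(9/12) = 0.42188; P(data | box D) = (1/8)(1/8)(1/8) = 0.0019531.
Multiplying each by its prior: 1/4 · 0.216 = 0.054, 1/4 · 0.0013717 = 0.00034294, 1/4 · 0.42188 = 0.10547, 1/4 · 0.0019531 = 0.00048828; these sum to 0.1603.
Normalising, the posterior is P(box A | data) = 0.33687, P(box B | data) = 0.0021393, P(box C | data) = 0.65795, P(box D | data) = 0.003046.
Averaging over the posterior, P(yellow next | data) = (2/5)(0.33687) + (8/9)(0.0021393) + (1/4)(0.65795) + (7/8)(0.003046) = 0.3038.

0.304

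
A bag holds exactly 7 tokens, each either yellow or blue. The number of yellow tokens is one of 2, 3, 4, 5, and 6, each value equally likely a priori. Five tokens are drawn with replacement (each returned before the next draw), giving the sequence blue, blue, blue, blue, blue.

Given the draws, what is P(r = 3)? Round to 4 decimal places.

Compute the likelihood of the observed sequence for each case: P(data | r = 2) = (5/7)(5/7)(5/7)(5/7)(5/7) = 0.18593; P(data | r = 3) = (4/7)(4/7)(4/7)(4/7)(4/7) = 0.060927; P(data | r = 4) = (3/7)(3/7)(3/7)(3/7)(3/7) = 0.014458; P(data | r = 5) = (2/7)(2/7)(2/7)(2/7)(2/7) = 0.001904; P(data | r = 6) = (1/7)(1/7)(1/7)(1/7)(1/7) = 5.9499e-05.
The prior-weighted likelihoods are 1/5 · 0.18593 = 0.037187, 1/5 · 0.060927 = 0.012185, 1/5 · 0.014458 = 0.0028917, 1/5 · 0.001904 = 0.00038079, 1/5 · 5.9499e-05 = 1.19e-05; with total 0.052657.
By Bayes' rule, P(r = 3 | data) = (0.012185) / (0.052657) = 0.23141.

0.2314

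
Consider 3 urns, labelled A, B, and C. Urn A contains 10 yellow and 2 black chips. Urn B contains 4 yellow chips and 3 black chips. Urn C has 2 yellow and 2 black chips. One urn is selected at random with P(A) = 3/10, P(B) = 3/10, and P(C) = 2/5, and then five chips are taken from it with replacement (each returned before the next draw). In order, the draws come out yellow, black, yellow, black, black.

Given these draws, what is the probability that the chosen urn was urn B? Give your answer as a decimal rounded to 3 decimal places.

0.364

For each hypothesis, P(data | H) works out to: P(data | urn A) = (10/12)(2/12)(10/12)(2/12)(2/12) = 0.003215; P(data | urn B) = (4/7)(3/7)(4/7)(3/7)(3/7) = 0.025704; P(data | urn C) = (2/4)(2/4)(2/4)(2/4)(2/4) = 0.03125.
Multiplying each by its prior: 3/10 · 0.003215 = 0.00096451, 3/10 · 0.025704 = 0.0077111, 2/5 · 0.03125 = 0.0125; summing to 0.021176.
Hence P(urn B | data) = (0.0077111) / (0.021176) = 0.36415.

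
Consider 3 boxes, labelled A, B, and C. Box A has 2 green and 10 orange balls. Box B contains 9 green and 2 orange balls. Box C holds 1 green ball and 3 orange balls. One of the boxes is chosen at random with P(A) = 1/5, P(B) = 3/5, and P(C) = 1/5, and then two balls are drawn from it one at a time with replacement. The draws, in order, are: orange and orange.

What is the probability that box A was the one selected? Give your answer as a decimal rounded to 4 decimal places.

The likelihood of the observed sequence under each hypothesis: P(data | box A) = (10/12)(10/12) = 0.69444; P(data | box B) = (2/11)(2/11) = 0.033058; P(data | box C) = (3/4)(3/4) = 0.5625.
Multiplying each by its prior: 1/5 · 0.69444 = 0.13889, 3/5 · 0.033058 = 0.019835, 1/5 · 0.5625 = 0.1125; with total 0.27122.
By Bayes' rule, P(box A | data) = (0.13889) / (0.27122) = 0.51208.

0.5121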